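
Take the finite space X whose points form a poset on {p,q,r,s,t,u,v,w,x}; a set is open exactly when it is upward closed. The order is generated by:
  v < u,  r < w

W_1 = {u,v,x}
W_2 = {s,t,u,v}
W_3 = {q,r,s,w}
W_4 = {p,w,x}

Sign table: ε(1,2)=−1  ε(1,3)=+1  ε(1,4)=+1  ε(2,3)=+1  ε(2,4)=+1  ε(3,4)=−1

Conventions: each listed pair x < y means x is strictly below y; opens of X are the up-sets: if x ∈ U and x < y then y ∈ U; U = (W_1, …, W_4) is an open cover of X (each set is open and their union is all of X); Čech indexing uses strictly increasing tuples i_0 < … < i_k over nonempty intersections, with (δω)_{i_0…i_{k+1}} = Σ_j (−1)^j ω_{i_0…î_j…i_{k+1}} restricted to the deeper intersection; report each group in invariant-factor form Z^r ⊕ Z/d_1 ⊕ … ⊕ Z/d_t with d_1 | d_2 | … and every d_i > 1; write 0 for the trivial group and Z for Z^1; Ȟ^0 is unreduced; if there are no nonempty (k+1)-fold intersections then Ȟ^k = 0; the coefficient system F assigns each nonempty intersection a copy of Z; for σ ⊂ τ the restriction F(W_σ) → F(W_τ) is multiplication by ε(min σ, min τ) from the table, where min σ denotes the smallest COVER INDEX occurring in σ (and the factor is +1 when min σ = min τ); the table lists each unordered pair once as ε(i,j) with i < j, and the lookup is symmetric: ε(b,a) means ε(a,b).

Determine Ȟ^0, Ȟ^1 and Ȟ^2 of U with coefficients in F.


nonempty overlaps:
  W12={u,v} W14={x} W23={s} W34={w}
C dims 4,4; δ0: rk 3, SNF 1^3
degree 0: 4−3−0 = 1 → Ȟ^0 ≅ Z
degree 1: 4−0−3 = 1 → Ȟ^1 ≅ Z
degree 2: 0−0−0 = 0 → Ȟ^2 ≅ 0

Ȟ^0 ≅ Z,  Ȟ^1 ≅ Z,  Ȟ^2 ≅ 0


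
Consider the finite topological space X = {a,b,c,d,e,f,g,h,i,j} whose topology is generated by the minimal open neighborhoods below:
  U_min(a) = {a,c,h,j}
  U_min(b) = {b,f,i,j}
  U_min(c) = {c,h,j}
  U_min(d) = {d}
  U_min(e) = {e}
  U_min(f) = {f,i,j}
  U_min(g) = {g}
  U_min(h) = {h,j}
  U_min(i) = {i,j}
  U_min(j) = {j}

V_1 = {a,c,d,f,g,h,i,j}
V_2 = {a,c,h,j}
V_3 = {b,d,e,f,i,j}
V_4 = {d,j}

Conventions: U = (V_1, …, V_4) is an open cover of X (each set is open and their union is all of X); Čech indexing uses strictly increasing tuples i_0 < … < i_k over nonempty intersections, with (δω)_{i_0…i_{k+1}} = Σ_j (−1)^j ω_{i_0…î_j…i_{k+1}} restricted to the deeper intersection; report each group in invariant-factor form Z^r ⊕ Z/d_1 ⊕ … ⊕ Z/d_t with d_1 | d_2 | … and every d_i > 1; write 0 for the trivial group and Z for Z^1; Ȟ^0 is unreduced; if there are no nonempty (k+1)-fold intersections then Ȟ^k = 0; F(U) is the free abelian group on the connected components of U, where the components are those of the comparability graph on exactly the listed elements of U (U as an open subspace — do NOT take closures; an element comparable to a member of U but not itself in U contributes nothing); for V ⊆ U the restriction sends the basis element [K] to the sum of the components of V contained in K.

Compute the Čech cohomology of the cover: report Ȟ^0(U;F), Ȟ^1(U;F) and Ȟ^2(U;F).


nerve of the cover:
  V12={a,c,h,j} V13={d,f,i,j} V14={d,j} V23={j} V24={j} V34={d,j}
  V123={j} V124={j} V134={d,j} V234={j}
  V1234={j}
components per intersection:
  V1: {a,c,f,h,i,j} {d} {g}
  V2: {a,c,h,j}
  V3: {b,f,i,j} {d} {e}
  V4: {d} {j}
  V12: {a,c,h,j}
  V13: {d} {f,i,j}
  V14: {d} {j}
  V23: {j}
  V24: {j}
  V34: {d} {j}
  V123: {j}
  V124: {j}
  V134: {d} {j}
  V234: {j}
  V1234: {j}
C dims 9,9,5,1; δ0: rk 5, SNF 1^5; δ1: rk 4, SNF 1^4; δ2: rk 1, SNF 1^1
Ȟ^0 = (9 − 5) − 0 = 4, so Ȟ^0 ≅ Z^4
Ȟ^1 = (9 − 4) − 5 = 0, so Ȟ^1 ≅ 0
Ȟ^2 = (5 − 1) − 4 = 0, so Ȟ^2 ≅ 0

Ȟ^0(U;F) ≅ Z^4, Ȟ^1(U;F) ≅ 0 and Ȟ^2(U;F) ≅ 0


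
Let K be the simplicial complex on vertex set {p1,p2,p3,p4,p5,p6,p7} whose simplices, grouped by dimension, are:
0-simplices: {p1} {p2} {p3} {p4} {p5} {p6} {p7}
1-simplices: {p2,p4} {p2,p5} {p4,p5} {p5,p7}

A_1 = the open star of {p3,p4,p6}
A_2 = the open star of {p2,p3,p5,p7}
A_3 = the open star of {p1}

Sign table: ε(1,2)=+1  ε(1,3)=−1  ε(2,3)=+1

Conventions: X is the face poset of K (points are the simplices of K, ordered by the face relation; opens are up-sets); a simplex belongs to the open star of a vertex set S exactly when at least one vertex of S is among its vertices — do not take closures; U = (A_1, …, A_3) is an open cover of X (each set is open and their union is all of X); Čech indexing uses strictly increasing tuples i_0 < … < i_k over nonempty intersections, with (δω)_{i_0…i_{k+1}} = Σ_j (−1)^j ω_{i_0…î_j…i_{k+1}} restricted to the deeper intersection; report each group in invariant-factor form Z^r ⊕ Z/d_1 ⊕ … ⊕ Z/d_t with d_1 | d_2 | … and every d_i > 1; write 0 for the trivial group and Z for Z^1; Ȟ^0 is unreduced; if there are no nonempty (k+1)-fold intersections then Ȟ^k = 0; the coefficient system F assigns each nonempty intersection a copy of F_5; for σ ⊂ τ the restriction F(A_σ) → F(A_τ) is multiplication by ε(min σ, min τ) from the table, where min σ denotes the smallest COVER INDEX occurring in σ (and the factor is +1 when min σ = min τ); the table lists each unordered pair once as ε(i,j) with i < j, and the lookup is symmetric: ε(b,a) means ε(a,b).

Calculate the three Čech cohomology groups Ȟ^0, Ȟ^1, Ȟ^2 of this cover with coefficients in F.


Ȟ^0 ≅ Z/5 ⊕ Z/5, Ȟ^1 ≅ 0 and Ȟ^2 ≅ 0

nonempty overlaps:
  A1={{p3},{p4},{p6},{p2,p4},{p4,p5}} A2={{p2},{p3},{p5},{p7},{p2,p4},{p2,p5},{p4,p5},{p5,p7}} A3={{p1}}
  A12={{p3},{p2,p4},{p4,p5}}
C dims 3,1; δ0: rk_F5 1
degree 0: 3−1−0 = 2 → Ȟ^0 ≅ Z/5 ⊕ Z/5
degree 1: 1−0−1 = 0 → Ȟ^1 ≅ 0
degree 2: 0−0−0 = 0 → Ȟ^2 ≅ 0


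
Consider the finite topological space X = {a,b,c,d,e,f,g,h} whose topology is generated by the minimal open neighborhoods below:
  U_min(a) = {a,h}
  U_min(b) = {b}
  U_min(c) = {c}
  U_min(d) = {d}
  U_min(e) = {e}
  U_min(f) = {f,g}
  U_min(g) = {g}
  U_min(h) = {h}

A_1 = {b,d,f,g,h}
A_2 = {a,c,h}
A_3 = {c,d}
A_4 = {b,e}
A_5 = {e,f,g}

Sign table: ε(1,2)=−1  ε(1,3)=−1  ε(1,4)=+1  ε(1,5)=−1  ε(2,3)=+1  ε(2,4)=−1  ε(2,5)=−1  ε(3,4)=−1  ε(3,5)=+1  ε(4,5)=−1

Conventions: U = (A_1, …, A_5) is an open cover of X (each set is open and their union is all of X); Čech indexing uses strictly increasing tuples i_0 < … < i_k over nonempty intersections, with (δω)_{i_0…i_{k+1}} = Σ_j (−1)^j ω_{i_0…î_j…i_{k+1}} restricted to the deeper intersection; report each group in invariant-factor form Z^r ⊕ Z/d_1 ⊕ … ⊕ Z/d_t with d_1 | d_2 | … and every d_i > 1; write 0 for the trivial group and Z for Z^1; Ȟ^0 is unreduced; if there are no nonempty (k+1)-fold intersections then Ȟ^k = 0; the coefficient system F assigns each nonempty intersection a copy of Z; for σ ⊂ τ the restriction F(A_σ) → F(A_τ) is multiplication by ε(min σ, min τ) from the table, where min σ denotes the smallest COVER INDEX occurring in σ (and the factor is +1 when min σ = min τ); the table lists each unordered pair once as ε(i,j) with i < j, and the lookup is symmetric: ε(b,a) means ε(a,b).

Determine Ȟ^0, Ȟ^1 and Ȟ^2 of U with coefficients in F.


Ȟ^0 ≅ Z, Ȟ^1 ≅ Z^2 and Ȟ^2 ≅ 0

nerve simplices:
  A12={h} A13={d} A14={b} A15={f,g} A23={c} A45={e}
C dims 5,6; δ0: rk 4, SNF 1^4
degree 0: 5−4−0 = 1 → Ȟ^0 ≅ Z
degree 1: 6−0−4 = 2 → Ȟ^1 ≅ Z^2
degree 2: 0−0−0 = 0 → Ȟ^2 ≅ 0


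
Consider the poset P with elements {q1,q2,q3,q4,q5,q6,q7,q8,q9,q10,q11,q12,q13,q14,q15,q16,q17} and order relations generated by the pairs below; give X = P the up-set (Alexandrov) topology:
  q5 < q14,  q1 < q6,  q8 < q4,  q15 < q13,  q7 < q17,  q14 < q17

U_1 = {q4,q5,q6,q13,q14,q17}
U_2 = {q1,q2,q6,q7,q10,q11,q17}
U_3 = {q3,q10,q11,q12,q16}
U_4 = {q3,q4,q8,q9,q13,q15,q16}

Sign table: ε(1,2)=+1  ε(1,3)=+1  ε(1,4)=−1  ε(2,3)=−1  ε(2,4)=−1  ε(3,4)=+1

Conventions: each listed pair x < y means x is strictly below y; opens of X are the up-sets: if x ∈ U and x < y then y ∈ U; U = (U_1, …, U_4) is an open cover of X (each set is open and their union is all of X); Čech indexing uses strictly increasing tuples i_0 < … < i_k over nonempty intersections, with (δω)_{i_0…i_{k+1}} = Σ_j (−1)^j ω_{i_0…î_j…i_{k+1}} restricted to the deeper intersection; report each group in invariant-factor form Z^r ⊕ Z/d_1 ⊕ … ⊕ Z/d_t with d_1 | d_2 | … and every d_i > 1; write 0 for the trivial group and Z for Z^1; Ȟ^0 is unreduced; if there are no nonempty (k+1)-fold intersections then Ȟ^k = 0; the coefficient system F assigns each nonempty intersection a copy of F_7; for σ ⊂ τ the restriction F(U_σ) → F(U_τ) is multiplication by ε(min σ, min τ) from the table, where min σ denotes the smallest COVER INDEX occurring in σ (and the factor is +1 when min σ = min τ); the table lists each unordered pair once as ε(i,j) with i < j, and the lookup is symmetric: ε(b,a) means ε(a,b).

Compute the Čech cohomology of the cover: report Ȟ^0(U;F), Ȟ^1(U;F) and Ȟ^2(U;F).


nonempty intersections:
  U12={q6,q17} U14={q4,q13} U23={q10,q11} U34={q3,q16}
C dims 4,4; δ0: rk_F7 3
Ȟ^0: (4−3)−0=1 ⇒ Z/7
Ȟ^1: (4−0)−3=1 ⇒ Z/7
Ȟ^2: (0−0)−0=0 ⇒ 0

Ȟ^0 = Z/7, Ȟ^1 = Z/7, Ȟ^2 = 0


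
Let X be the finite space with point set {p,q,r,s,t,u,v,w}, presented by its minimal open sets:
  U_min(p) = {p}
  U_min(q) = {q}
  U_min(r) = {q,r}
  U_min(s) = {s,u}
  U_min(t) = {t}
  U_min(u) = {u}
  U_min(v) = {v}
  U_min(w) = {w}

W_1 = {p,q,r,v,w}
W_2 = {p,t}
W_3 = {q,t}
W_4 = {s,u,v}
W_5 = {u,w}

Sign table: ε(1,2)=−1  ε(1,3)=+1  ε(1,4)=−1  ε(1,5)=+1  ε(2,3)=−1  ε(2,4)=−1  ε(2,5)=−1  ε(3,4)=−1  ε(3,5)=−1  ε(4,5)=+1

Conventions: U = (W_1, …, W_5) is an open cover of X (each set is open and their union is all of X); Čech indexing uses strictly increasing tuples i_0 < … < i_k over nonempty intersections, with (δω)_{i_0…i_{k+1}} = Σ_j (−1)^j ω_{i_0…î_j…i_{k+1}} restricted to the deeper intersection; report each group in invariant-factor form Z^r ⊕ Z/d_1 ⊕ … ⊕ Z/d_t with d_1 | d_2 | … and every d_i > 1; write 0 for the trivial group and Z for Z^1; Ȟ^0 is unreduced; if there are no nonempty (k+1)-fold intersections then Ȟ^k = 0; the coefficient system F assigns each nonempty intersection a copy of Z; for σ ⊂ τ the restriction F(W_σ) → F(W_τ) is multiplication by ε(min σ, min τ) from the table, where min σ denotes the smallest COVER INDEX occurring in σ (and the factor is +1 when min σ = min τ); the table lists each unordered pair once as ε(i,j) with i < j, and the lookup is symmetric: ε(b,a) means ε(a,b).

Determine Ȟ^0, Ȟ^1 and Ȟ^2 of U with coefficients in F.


nerve of the cover:
  W12={p} W13={q} W14={v} W15={w} W23={t} W45={u}
C dims 5,6; δ0: rk 5, SNF 1^4·2
Ȟ^0 = (5 − 5) − 0 = 0, so Ȟ^0 ≅ 0
Ȟ^1 = (6 − 0) − 5 = 1 plus torsion [2], so Ȟ^1 ≅ Z ⊕ Z/2
Ȟ^2 = (0 − 0) − 0 = 0, so Ȟ^2 ≅ 0

Ȟ^0(U;F) ≅ 0; Ȟ^1(U;F) ≅ Z ⊕ Z/2; Ȟ^2(U;F) ≅ 0


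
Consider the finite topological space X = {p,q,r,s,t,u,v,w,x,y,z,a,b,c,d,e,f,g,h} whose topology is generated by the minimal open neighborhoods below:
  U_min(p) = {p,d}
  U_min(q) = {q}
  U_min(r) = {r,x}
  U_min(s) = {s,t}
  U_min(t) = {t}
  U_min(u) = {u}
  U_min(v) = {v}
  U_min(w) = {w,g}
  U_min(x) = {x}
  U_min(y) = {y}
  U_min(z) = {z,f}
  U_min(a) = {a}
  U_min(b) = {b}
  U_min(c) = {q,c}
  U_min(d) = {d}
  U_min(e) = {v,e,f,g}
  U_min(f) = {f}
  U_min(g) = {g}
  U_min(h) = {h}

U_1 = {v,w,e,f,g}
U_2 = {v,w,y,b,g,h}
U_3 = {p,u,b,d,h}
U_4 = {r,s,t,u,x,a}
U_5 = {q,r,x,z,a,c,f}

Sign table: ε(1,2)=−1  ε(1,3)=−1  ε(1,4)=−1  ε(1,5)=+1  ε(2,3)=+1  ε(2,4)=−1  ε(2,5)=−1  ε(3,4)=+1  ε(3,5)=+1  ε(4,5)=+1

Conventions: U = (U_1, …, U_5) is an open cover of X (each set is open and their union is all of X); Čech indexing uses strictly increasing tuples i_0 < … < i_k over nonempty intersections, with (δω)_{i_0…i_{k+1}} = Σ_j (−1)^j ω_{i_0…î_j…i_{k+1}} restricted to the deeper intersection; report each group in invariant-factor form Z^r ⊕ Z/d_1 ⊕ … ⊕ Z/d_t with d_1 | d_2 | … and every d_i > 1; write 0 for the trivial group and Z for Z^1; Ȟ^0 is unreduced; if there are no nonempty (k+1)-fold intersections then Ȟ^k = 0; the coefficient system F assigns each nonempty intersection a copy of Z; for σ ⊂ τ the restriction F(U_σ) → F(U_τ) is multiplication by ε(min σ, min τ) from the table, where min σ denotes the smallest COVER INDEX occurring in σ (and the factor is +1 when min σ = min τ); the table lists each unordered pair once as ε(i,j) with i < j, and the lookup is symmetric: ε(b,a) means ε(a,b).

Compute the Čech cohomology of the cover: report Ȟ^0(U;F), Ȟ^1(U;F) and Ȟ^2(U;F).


nonempty overlaps:
  U12={v,w,g} U15={f} U23={b,h} U34={u} U45={r,x,a}
C dims 5,5; δ0: rk 5, SNF 1^4·2
degree 0: 5−5−0 = 0 → Ȟ^0 ≅ 0
degree 1: 5−0−5 = 0 plus torsion [2] → Ȟ^1 ≅ Z/2
degree 2: 0−0−0 = 0 → Ȟ^2 ≅ 0

Ȟ^0 = 0; Ȟ^1 = Z/2; Ȟ^2 = 0


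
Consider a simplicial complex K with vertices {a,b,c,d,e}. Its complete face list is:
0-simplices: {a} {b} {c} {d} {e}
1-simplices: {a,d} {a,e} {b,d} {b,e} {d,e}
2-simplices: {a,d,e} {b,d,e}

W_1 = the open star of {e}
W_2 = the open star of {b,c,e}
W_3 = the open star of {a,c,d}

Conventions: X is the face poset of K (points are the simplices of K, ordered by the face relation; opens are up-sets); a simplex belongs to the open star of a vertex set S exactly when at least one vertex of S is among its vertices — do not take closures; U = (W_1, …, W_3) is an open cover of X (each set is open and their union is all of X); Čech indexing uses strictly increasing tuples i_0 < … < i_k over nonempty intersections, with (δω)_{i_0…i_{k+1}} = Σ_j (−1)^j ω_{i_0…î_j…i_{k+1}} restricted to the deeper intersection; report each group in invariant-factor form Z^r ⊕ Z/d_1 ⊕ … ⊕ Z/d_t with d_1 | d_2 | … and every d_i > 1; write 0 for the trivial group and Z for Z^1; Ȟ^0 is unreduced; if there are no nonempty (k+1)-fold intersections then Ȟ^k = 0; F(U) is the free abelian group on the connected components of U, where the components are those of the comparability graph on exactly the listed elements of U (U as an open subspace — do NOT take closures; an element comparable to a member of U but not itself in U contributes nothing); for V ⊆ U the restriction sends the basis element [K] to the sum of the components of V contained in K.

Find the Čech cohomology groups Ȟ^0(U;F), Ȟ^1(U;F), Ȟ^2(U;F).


cover nerve:
  W1={{e},{a,e},{b,e},{d,e},{a,d,e},{b,d,e}} W2={{b},{c},{e},{a,e},{b,d},{b,e},{d,e},{a,d,e},{b,d,e}} W3={{a},{c},{d},{a,d},{a,e},{b,d},{d,e},{a,d,e},{b,d,e}}
  W12={{e},{a,e},{b,e},{d,e},{a,d,e},{b,d,e}} W13={{a,e},{d,e},{a,d,e},{b,d,e}} W23={{c},{a,e},{b,d},{d,e},{a,d,e},{b,d,e}}
  W123={{a,e},{d,e},{a,d,e},{b,d,e}}
components per intersection:
  W1: {{e},{a,e},{b,e},{d,e},{a,d,e},{b,d,e}}
  W2: {{b},{e},{a,e},{b,d},{b,e},{d,e},{a,d,e},{b,d,e}} {{c}}
  W3: {{a},{d},{a,d},{a,e},{b,d},{d,e},{a,d,e},{b,d,e}} {{c}}
  W12: {{e},{a,e},{b,e},{d,e},{a,d,e},{b,d,e}}
  W13: {{a,e},{d,e},{a,d,e},{b,d,e}}
  W23: {{c}} {{a,e},{b,d},{d,e},{a,d,e},{b,d,e}}
  W123: {{a,e},{d,e},{a,d,e},{b,d,e}}
C dims 5,4,1; δ0: rk 3, SNF 1^3; δ1: rk 1, SNF 1^1
Ȟ^0: (5−3)−0=2 ⇒ Z^2
Ȟ^1: (4−1)−3=0 ⇒ 0
Ȟ^2: (1−0)−1=0 ⇒ 0

Ȟ^0 = Z^2, Ȟ^1 = 0 and Ȟ^2 = 0


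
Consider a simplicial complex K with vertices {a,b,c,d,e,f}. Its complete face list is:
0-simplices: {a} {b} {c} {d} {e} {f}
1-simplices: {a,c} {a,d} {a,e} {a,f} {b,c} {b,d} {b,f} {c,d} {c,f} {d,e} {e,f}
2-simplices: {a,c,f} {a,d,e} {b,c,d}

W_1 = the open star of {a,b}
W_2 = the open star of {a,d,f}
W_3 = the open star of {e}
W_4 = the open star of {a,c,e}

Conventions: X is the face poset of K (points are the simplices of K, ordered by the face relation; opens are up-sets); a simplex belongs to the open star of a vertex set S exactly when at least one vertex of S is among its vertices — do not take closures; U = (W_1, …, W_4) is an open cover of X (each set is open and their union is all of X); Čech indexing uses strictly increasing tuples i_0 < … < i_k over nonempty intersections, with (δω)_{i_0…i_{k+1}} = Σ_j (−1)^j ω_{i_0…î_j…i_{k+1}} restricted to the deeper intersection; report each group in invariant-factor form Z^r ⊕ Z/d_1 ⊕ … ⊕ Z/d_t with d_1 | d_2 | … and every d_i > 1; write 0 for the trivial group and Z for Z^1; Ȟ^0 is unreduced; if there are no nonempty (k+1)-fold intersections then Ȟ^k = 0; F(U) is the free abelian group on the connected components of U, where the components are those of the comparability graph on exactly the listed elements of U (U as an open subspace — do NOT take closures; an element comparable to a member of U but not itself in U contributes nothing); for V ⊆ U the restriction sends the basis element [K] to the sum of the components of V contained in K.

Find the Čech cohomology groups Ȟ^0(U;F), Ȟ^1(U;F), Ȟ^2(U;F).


Ȟ^0(U;F) ≅ Z, Ȟ^1(U;F) ≅ Z^3, Ȟ^2(U;F) ≅ 0

cover nerve:
  W1={{a},{b},{a,c},{a,d},{a,e},{a,f},{b,c},{b,d},{b,f},{a,c,f},{a,d,e},{b,c,d}} W2={{a},{d},{f},{a,c},{a,d},{a,e},{a,f},{b,d},{b,f},{c,d},{c,f},{d,e},{e,f},{a,c,f},{a,d,e},{b,c,d}} W3={{e},{a,e},{d,e},{e,f},{a,d,e}} W4={{a},{c},{e},{a,c},{a,d},{a,e},{a,f},{b,c},{c,d},{c,f},{d,e},{e,f},{a,c,f},{a,d,e},{b,c,d}}
  W12={{a},{a,c},{a,d},{a,e},{a,f},{b,d},{b,f},{a,c,f},{a,d,e},{b,c,d}} W13={{a,e},{a,d,e}} W14={{a},{a,c},{a,d},{a,e},{a,f},{b,c},{a,c,f},{a,d,e},{b,c,d}} W23={{a,e},{d,e},{e,f},{a,d,e}} W24={{a},{a,c},{a,d},{a,e},{a,f},{c,d},{c,f},{d,e},{e,f},{a,c,f},{a,d,e},{b,c,d}} W34={{e},{a,e},{d,e},{e,f},{a,d,e}}
  W123={{a,e},{a,d,e}} W124={{a},{a,c},{a,d},{a,e},{a,f},{a,c,f},{a,d,e},{b,c,d}} W134={{a,e},{a,d,e}} W234={{a,e},{d,e},{e,f},{a,d,e}}
  W1234={{a,e},{a,d,e}}
components per intersection:
  W1: {{a},{a,c},{a,d},{a,e},{a,f},{a,c,f},{a,d,e}} {{b},{b,c},{b,d},{b,f},{b,c,d}}
  W2: {{a},{d},{f},{a,c},{a,d},{a,e},{a,f},{b,d},{b,f},{c,d},{c,f},{d,e},{e,f},{a,c,f},{a,d,e},{b,c,d}}
  W3: {{e},{a,e},{d,e},{e,f},{a,d,e}}
  W4: {{a},{c},{e},{a,c},{a,d},{a,e},{a,f},{b,c},{c,d},{c,f},{d,e},{e,f},{a,c,f},{a,d,e},{b,c,d}}
  W12: {{a},{a,c},{a,d},{a,e},{a,f},{a,c,f},{a,d,e}} {{b,d},{b,c,d}} {{b,f}}
  W13: {{a,e},{a,d,e}}
  W14: {{a},{a,c},{a,d},{a,e},{a,f},{a,c,f},{a,d,e}} {{b,c},{b,c,d}}
  W23: {{a,e},{d,e},{a,d,e}} {{e,f}}
  W24: {{a},{a,c},{a,d},{a,e},{a,f},{c,f},{d,e},{a,c,f},{a,d,e}} {{c,d},{b,c,d}} {{e,f}}
  W34: {{e},{a,e},{d,e},{e,f},{a,d,e}}
  W123: {{a,e},{a,d,e}}
  W124: {{a},{a,c},{a,d},{a,e},{a,f},{a,c,f},{a,d,e}} {{b,c,d}}
  W134: {{a,e},{a,d,e}}
  W234: {{a,e},{d,e},{a,d,e}} {{e,f}}
  W1234: {{a,e},{a,d,e}}
C dims 5,12,6,1; δ0: rk 4, SNF 1^4; δ1: rk 5, SNF 1^5; δ2: rk 1, SNF 1^1
Ȟ^0: (5−4)−0=1 ⇒ Z
Ȟ^1: (12−5)−4=3 ⇒ Z^3
Ȟ^2: (6−1)−5=0 ⇒ 0


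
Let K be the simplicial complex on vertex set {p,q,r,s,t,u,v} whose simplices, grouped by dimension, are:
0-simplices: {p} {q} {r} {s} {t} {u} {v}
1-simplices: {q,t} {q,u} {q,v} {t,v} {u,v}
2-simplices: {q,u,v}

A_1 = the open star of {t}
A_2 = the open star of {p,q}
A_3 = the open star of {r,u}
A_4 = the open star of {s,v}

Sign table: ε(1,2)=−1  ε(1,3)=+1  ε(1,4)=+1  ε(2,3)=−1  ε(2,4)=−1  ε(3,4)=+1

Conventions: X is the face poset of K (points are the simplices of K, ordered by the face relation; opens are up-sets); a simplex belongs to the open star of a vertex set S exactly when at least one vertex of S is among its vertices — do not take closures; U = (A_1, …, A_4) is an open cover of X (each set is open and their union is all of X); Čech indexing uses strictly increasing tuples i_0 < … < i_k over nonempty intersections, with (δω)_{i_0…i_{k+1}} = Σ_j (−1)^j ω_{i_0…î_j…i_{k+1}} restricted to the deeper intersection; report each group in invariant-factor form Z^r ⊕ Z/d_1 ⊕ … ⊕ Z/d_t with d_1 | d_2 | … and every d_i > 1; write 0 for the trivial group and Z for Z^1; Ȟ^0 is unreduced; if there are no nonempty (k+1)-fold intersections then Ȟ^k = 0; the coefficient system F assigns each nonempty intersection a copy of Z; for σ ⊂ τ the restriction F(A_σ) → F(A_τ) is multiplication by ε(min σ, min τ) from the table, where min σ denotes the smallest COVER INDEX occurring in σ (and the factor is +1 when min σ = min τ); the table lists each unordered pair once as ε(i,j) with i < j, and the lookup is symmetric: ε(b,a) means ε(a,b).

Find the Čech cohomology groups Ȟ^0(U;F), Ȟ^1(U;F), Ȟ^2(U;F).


Ȟ^0(U;F) ≅ Z; Ȟ^1(U;F) ≅ Z; Ȟ^2(U;F) ≅ 0

nonempty intersections:
  A1={{t},{q,t},{t,v}} A2={{p},{q},{q,t},{q,u},{q,v},{q,u,v}} A3={{r},{u},{q,u},{u,v},{q,u,v}} A4={{s},{v},{q,v},{t,v},{u,v},{q,u,v}}
  A12={{q,t}} A14={{t,v}} A23={{q,u},{q,u,v}} A24={{q,v},{q,u,v}} A34={{u,v},{q,u,v}}
  A234={{q,u,v}}
C dims 4,5,1; δ0: rk 3, SNF 1^3; δ1: rk 1, SNF 1^1
Ȟ^0: (4−3)−0=1 ⇒ Z
Ȟ^1: (5−1)−3=1 ⇒ Z
Ȟ^2: (1−0)−1=0 ⇒ 0


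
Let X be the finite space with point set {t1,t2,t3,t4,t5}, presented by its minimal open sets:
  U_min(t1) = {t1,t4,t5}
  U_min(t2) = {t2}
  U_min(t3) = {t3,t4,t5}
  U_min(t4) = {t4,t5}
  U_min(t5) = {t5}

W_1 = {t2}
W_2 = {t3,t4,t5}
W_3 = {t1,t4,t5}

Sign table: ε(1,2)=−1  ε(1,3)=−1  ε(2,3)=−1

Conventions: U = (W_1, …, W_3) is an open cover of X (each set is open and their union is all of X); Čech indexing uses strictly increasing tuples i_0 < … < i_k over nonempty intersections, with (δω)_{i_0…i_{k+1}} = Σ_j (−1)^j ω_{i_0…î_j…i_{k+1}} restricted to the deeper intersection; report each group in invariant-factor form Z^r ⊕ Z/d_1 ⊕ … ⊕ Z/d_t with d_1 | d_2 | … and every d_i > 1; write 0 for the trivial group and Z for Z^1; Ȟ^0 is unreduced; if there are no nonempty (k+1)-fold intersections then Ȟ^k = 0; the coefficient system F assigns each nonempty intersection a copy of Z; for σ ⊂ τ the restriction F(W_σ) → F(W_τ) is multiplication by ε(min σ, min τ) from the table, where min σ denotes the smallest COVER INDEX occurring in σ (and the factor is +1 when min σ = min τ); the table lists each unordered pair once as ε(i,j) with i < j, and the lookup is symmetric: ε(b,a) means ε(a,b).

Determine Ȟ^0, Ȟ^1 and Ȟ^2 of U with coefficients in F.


nonempty intersections:
  W23={t4,t5}
C dims 3,1; δ0: rk 1, SNF 1^1
Ȟ^0: (3−1)−0=2 ⇒ Z^2
Ȟ^1: (1−0)−1=0 ⇒ 0
Ȟ^2: (0−0)−0=0 ⇒ 0

Ȟ^0(U;F) ≅ Z^2,  Ȟ^1(U;F) ≅ 0,  Ȟ^2(U;F) ≅ 0


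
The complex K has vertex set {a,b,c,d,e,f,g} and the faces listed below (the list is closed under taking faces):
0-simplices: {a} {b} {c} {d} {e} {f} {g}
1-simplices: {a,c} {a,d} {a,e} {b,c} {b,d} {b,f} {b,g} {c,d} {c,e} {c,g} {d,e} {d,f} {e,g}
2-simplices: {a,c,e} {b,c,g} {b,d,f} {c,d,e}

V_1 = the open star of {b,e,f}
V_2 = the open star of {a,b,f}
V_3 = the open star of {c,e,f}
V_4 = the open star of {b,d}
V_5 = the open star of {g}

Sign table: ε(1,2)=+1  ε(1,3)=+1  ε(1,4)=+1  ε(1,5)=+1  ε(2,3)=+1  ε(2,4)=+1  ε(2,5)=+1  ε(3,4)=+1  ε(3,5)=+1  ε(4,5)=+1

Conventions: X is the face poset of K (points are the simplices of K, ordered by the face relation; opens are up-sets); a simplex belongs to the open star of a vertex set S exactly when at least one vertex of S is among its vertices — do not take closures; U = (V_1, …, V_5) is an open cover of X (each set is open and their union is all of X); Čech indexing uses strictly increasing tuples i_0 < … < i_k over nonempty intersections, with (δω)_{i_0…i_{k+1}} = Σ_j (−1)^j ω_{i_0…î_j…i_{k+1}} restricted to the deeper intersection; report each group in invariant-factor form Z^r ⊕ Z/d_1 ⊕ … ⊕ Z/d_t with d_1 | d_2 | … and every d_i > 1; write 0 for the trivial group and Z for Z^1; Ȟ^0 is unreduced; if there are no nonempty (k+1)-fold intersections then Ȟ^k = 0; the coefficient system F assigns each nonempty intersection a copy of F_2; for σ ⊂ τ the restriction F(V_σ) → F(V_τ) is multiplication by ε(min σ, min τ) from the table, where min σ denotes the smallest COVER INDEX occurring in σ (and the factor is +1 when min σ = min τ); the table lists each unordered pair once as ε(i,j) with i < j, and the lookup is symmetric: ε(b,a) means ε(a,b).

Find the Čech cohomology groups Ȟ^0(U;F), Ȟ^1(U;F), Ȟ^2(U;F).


cover nerve:
  V1={{b},{e},{f},{a,e},{b,c},{b,d},{b,f},{b,g},{c,e},{d,e},{d,f},{e,g},{a,c,e},{b,c,g},{b,d,f},{c,d,e}} V2={{a},{b},{f},{a,c},{a,d},{a,e},{b,c},{b,d},{b,f},{b,g},{d,f},{a,c,e},{b,c,g},{b,d,f}} V3={{c},{e},{f},{a,c},{a,e},{b,c},{b,f},{c,d},{c,e},{c,g},{d,e},{d,f},{e,g},{a,c,e},{b,c,g},{b,d,f},{c,d,e}} V4={{b},{d},{a,d},{b,c},{b,d},{b,f},{b,g},{c,d},{d,e},{d,f},{b,c,g},{b,d,f},{c,d,e}} V5={{g},{b,g},{c,g},{e,g},{b,c,g}}
  V12={{b},{f},{a,e},{b,c},{b,d},{b,f},{b,g},{d,f},{a,c,e},{b,c,g},{b,d,f}} V13={{e},{f},{a,e},{b,c},{b,f},{c,e},{d,e},{d,f},{e,g},{a,c,e},{b,c,g},{b,d,f},{c,d,e}} V14={{b},{b,c},{b,d},{b,f},{b,g},{d,e},{d,f},{b,c,g},{b,d,f},{c,d,e}} V15={{b,g},{e,g},{b,c,g}} V23={{f},{a,c},{a,e},{b,c},{b,f},{d,f},{a,c,e},{b,c,g},{b,d,f}} V24={{b},{a,d},{b,c},{b,d},{b,f},{b,g},{d,f},{b,c,g},{b,d,f}} V25={{b,g},{b,c,g}} V34={{b,c},{b,f},{c,d},{d,e},{d,f},{b,c,g},{b,d,f},{c,d,e}} V35={{c,g},{e,g},{b,c,g}} V45={{b,g},{b,c,g}}
  V123={{f},{a,e},{b,c},{b,f},{d,f},{a,c,e},{b,c,g},{b,d,f}} V124={{b},{b,c},{b,d},{b,f},{b,g},{d,f},{b,c,g},{b,d,f}} V125={{b,g},{b,c,g}} V134={{b,c},{b,f},{d,e},{d,f},{b,c,g},{b,d,f},{c,d,e}} V135={{e,g},{b,c,g}} V145={{b,g},{b,c,g}} V234={{b,c},{b,f},{d,f},{b,c,g},{b,d,f}} V235={{b,c,g}} V245={{b,g},{b,c,g}} V345={{b,c,g}}
  V1234={{b,c},{b,f},{d,f},{b,c,g},{b,d,f}} V1235={{b,c,g}} V1245={{b,g},{b,c,g}} V1345={{b,c,g}} V2345={{b,c,g}}
  V12345={{b,c,g}}
C dims 5,10,10,5; δ0: rk_F2 4; δ1: rk_F2 6; δ2: rk_F2 4
Ȟ^0: (5−4)−0=1 ⇒ Z/2
Ȟ^1: (10−6)−4=0 ⇒ 0
Ȟ^2: (10−4)−6=0 ⇒ 0

Ȟ^0 = Z/2; Ȟ^1 = 0; Ȟ^2 = 0


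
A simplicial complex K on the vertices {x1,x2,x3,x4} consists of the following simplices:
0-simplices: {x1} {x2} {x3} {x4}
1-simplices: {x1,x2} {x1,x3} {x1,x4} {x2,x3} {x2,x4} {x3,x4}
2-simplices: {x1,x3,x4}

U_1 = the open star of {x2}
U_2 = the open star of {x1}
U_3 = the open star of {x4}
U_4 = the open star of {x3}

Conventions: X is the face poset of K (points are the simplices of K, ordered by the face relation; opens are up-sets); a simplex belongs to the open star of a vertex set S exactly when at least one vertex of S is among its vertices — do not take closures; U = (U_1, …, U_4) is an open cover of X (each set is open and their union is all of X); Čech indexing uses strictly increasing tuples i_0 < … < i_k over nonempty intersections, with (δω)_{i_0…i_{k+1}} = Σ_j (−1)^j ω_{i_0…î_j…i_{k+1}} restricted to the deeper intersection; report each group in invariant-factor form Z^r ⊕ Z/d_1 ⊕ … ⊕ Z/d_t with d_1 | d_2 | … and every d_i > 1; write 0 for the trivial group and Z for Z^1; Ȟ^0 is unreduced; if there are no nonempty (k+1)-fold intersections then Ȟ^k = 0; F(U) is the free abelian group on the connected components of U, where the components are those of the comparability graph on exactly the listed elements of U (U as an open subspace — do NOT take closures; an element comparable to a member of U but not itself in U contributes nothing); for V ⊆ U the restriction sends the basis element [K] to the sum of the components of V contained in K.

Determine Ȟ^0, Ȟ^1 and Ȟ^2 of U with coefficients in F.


Ȟ^0 ≅ Z,  Ȟ^1 ≅ Z^2,  Ȟ^2 ≅ 0

nerve of the cover:
  U1={{x2},{x1,x2},{x2,x3},{x2,x4}} U2={{x1},{x1,x2},{x1,x3},{x1,x4},{x1,x3,x4}} U3={{x4},{x1,x4},{x2,x4},{x3,x4},{x1,x3,x4}} U4={{x3},{x1,x3},{x2,x3},{x3,x4},{x1,x3,x4}}
  U12={{x1,x2}} U13={{x2,x4}} U14={{x2,x3}} U23={{x1,x4},{x1,x3,x4}} U24={{x1,x3},{x1,x3,x4}} U34={{x3,x4},{x1,x3,x4}}
  U234={{x1,x3,x4}}
components per intersection:
  U1: {{x2},{x1,x2},{x2,x3},{x2,x4}}
  U2: {{x1},{x1,x2},{x1,x3},{x1,x4},{x1,x3,x4}}
  U3: {{x4},{x1,x4},{x2,x4},{x3,x4},{x1,x3,x4}}
  U4: {{x3},{x1,x3},{x2,x3},{x3,x4},{x1,x3,x4}}
  U12: {{x1,x2}}
  U13: {{x2,x4}}
  U14: {{x2,x3}}
  U23: {{x1,x4},{x1,x3,x4}}
  U24: {{x1,x3},{x1,x3,x4}}
  U34: {{x3,x4},{x1,x3,x4}}
  U234: {{x1,x3,x4}}
C dims 4,6,1; δ0: rk 3, SNF 1^3; δ1: rk 1, SNF 1^1
Ȟ^0 = (4 − 3) − 0 = 1, so Ȟ^0 ≅ Z
Ȟ^1 = (6 − 1) − 3 = 2, so Ȟ^1 ≅ Z^2
Ȟ^2 = (1 − 0) − 1 = 0, so Ȟ^2 ≅ 0


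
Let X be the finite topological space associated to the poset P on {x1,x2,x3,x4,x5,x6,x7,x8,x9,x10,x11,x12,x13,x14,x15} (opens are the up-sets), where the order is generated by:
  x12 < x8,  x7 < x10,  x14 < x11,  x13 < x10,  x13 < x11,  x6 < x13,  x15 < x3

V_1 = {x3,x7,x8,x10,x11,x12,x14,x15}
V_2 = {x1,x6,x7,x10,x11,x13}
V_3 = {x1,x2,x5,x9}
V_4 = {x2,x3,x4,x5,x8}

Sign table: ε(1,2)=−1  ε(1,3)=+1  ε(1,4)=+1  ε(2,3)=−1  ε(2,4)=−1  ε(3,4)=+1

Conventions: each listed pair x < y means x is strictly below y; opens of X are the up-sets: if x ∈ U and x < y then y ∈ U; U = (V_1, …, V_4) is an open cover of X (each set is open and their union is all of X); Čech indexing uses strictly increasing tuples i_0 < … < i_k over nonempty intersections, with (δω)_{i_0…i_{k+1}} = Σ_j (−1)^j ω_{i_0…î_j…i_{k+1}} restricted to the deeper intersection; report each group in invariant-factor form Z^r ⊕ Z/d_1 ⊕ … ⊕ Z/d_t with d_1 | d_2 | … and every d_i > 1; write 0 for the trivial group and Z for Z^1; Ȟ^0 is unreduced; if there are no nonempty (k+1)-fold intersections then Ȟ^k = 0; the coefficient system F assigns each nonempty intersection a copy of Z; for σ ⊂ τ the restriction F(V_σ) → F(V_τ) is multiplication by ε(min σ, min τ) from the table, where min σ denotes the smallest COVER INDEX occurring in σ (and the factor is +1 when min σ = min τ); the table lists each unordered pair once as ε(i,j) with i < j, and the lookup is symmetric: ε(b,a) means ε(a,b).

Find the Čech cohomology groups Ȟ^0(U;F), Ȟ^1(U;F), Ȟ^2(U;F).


Ȟ^0 = Z, Ȟ^1 = Z and Ȟ^2 = 0

cover nerve:
  V12={x7,x10,x11} V14={x3,x8} V23={x1} V34={x2,x5}
C dims 4,4; δ0: rk 3, SNF 1^3
Ȟ^0: (4−3)−0=1 ⇒ Z
Ȟ^1: (4−0)−3=1 ⇒ Z
Ȟ^2: (0−0)−0=0 ⇒ 0


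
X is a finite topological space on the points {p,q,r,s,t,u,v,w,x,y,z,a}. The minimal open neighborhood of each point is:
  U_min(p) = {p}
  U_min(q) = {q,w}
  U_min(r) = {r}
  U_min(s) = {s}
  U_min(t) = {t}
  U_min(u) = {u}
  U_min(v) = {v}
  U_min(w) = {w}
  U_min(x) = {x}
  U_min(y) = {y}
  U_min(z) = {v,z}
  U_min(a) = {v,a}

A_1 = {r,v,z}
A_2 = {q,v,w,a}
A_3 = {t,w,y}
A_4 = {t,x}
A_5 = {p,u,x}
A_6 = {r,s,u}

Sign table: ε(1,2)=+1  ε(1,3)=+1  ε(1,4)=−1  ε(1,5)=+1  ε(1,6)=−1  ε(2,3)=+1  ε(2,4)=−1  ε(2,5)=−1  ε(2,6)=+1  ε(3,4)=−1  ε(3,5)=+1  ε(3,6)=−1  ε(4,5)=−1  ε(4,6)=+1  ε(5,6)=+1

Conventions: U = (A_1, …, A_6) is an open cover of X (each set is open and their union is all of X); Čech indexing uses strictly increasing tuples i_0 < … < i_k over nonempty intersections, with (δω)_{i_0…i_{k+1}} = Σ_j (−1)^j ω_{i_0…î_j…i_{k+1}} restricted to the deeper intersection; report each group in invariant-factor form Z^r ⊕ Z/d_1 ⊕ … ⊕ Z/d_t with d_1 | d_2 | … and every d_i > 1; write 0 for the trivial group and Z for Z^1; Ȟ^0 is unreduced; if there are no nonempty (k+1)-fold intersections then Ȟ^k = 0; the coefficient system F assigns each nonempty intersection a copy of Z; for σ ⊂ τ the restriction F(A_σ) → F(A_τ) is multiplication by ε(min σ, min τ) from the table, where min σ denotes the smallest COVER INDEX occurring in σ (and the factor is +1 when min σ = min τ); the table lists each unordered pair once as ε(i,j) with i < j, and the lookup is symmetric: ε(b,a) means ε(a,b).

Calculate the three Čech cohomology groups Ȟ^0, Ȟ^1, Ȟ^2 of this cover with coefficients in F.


nonempty overlaps:
  A12={v} A16={r} A23={w} A34={t} A45={x} A56={u}
C dims 6,6; δ0: rk 6, SNF 1^5·2
degree 0: 6−6−0 = 0 → Ȟ^0 ≅ 0
degree 1: 6−0−6 = 0 plus torsion [2] → Ȟ^1 ≅ Z/2
degree 2: 0−0−0 = 0 → Ȟ^2 ≅ 0

Ȟ^0 ≅ 0,  Ȟ^1 ≅ Z/2,  Ȟ^2 ≅ 0


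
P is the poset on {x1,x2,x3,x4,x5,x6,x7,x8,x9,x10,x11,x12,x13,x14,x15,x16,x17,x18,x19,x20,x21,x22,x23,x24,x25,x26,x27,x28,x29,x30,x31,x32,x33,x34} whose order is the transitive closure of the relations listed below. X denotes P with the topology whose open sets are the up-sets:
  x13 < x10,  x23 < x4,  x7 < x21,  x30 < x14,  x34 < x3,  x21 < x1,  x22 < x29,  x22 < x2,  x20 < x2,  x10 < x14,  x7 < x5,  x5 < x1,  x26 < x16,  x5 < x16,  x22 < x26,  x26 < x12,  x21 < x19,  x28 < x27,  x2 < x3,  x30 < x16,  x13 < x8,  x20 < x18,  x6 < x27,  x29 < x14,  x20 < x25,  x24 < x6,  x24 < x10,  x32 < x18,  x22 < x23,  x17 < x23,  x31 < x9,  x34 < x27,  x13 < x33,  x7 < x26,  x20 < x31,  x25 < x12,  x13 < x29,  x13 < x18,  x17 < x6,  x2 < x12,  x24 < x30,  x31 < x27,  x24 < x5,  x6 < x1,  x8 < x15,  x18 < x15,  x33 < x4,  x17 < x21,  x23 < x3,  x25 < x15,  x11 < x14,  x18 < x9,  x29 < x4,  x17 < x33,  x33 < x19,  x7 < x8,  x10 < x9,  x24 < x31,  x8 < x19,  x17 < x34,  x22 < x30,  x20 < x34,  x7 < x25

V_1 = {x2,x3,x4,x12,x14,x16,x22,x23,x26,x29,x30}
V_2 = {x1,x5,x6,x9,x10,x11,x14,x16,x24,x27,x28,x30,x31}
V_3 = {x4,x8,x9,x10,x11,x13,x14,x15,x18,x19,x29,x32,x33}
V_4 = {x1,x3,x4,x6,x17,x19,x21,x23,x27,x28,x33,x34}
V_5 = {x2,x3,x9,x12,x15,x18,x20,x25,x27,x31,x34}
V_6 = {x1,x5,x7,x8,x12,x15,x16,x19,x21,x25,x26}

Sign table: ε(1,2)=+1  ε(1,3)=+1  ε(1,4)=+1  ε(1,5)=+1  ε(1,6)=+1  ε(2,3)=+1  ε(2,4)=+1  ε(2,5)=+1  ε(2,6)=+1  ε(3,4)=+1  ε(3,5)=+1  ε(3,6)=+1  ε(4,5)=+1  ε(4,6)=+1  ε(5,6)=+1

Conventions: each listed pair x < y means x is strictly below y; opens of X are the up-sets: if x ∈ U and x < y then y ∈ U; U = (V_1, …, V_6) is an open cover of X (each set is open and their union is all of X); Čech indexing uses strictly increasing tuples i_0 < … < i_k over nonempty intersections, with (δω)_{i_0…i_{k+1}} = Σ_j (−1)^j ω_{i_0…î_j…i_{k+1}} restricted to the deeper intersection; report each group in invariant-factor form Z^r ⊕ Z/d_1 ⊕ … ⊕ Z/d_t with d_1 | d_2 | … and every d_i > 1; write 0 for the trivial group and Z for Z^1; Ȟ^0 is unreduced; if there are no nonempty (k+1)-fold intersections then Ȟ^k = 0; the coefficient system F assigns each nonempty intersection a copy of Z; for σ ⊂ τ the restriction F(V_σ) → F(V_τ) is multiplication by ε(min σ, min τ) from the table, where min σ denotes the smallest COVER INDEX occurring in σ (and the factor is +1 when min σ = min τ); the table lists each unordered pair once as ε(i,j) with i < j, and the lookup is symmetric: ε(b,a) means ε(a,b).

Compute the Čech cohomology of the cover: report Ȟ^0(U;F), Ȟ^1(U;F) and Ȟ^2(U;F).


Ȟ^0(U;F) ≅ Z, Ȟ^1(U;F) ≅ 0, Ȟ^2(U;F) ≅ Z/2

intersection data:
  V12={x14,x16,x30} V13={x4,x14,x29} V14={x3,x4,x23} V15={x2,x3,x12} V16={x12,x16,x26} V23={x9,x10,x11,x14} V24={x1,x6,x27,x28} V25={x9,x27,x31} V26={x1,x5,x16} V34={x4,x19,x33} V35={x9,x15,x18} V36={x8,x15,x19} V45={x3,x27,x34} V46={x1,x19,x21} V56={x12,x15,x25}
  V123={x14} V126={x16} V134={x4} V145={x3} V156={x12} V235={x9} V245={x27} V246={x1} V346={x19} V356={x15}
C dims 6,15,10; δ0: rk 5, SNF 1^5; δ1: rk 10, SNF 1^9·2
Ȟ^0 = (6 − 5) − 0 = 1, so Ȟ^0 ≅ Z
Ȟ^1 = (15 − 10) − 5 = 0, so Ȟ^1 ≅ 0
Ȟ^2 = (10 − 0) − 10 = 0 plus torsion [2], so Ȟ^2 ≅ Z/2


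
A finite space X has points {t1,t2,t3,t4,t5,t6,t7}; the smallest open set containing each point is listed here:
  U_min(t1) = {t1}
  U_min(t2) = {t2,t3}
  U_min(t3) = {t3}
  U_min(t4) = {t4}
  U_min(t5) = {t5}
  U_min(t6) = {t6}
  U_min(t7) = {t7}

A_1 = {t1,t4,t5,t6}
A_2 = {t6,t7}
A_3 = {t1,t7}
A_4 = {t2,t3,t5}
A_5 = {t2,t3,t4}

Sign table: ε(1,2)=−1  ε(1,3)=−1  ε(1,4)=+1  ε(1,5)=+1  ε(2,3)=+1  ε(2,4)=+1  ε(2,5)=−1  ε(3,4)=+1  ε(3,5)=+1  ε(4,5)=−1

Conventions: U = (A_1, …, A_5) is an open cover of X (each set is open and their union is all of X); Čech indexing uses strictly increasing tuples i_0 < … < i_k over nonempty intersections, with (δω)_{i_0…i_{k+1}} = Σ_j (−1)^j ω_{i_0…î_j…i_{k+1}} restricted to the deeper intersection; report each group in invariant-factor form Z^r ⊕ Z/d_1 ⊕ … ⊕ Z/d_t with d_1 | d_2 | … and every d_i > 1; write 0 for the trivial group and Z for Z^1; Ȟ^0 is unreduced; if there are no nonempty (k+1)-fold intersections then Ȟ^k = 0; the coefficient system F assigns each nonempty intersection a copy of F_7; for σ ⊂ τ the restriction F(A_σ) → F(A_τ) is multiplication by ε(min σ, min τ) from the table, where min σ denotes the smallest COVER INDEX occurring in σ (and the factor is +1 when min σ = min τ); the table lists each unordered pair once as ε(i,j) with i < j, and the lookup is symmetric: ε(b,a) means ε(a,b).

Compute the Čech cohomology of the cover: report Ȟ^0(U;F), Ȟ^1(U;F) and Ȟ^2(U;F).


Ȟ^0 = 0, Ȟ^1 = Z/7, Ȟ^2 = 0

cover nerve:
  A12={t6} A13={t1} A14={t5} A15={t4} A23={t7} A45={t2,t3}
C dims 5,6; δ0: rk_F7 5
Ȟ^0: (5−5)−0=0 ⇒ 0
Ȟ^1: (6−0)−5=1 ⇒ Z/7
Ȟ^2: (0−0)−0=0 ⇒ 0


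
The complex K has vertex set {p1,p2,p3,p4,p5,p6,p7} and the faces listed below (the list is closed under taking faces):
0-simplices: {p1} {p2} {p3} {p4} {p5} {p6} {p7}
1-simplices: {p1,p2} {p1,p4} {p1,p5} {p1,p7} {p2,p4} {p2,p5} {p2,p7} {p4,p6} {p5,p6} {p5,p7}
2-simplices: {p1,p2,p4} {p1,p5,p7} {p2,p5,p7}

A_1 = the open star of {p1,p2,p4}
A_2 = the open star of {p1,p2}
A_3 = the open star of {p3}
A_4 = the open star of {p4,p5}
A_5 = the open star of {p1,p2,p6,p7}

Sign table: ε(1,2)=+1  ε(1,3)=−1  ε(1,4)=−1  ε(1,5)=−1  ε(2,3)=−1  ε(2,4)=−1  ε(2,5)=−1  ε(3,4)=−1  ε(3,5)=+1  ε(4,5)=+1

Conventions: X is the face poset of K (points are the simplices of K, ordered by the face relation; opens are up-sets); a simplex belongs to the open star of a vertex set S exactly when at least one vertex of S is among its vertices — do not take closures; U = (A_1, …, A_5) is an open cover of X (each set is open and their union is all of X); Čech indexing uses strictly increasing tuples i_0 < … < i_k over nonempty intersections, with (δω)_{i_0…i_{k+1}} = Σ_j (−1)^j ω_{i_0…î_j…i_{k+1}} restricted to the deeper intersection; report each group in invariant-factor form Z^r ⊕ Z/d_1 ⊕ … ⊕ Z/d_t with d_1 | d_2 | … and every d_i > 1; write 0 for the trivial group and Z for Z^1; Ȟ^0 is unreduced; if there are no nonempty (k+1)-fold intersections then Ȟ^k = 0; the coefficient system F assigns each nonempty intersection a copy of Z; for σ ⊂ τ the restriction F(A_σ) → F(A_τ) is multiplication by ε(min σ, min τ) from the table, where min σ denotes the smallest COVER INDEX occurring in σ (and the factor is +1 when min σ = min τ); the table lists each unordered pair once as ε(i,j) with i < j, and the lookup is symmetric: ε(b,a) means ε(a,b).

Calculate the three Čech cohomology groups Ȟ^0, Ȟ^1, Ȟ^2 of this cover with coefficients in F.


Ȟ^0 = Z^2; Ȟ^1 = 0; Ȟ^2 = 0

nerve of the cover:
  A1={{p1},{p2},{p4},{p1,p2},{p1,p4},{p1,p5},{p1,p7},{p2,p4},{p2,p5},{p2,p7},{p4,p6},{p1,p2,p4},{p1,p5,p7},{p2,p5,p7}} A2={{p1},{p2},{p1,p2},{p1,p4},{p1,p5},{p1,p7},{p2,p4},{p2,p5},{p2,p7},{p1,p2,p4},{p1,p5,p7},{p2,p5,p7}} A3={{p3}} A4={{p4},{p5},{p1,p4},{p1,p5},{p2,p4},{p2,p5},{p4,p6},{p5,p6},{p5,p7},{p1,p2,p4},{p1,p5,p7},{p2,p5,p7}} A5={{p1},{p2},{p6},{p7},{p1,p2},{p1,p4},{p1,p5},{p1,p7},{p2,p4},{p2,p5},{p2,p7},{p4,p6},{p5,p6},{p5,p7},{p1,p2,p4},{p1,p5,p7},{p2,p5,p7}}
  A12={{p1},{p2},{p1,p2},{p1,p4},{p1,p5},{p1,p7},{p2,p4},{p2,p5},{p2,p7},{p1,p2,p4},{p1,p5,p7},{p2,p5,p7}} A14={{p4},{p1,p4},{p1,p5},{p2,p4},{p2,p5},{p4,p6},{p1,p2,p4},{p1,p5,p7},{p2,p5,p7}} A15={{p1},{p2},{p1,p2},{p1,p4},{p1,p5},{p1,p7},{p2,p4},{p2,p5},{p2,p7},{p4,p6},{p1,p2,p4},{p1,p5,p7},{p2,p5,p7}} A24={{p1,p4},{p1,p5},{p2,p4},{p2,p5},{p1,p2,p4},{p1,p5,p7},{p2,p5,p7}} A25={{p1},{p2},{p1,p2},{p1,p4},{p1,p5},{p1,p7},{p2,p4},{p2,p5},{p2,p7},{p1,p2,p4},{p1,p5,p7},{p2,p5,p7}} A45={{p1,p4},{p1,p5},{p2,p4},{p2,p5},{p4,p6},{p5,p6},{p5,p7},{p1,p2,p4},{p1,p5,p7},{p2,p5,p7}}
  A124={{p1,p4},{p1,p5},{p2,p4},{p2,p5},{p1,p2,p4},{p1,p5,p7},{p2,p5,p7}} A125={{p1},{p2},{p1,p2},{p1,p4},{p1,p5},{p1,p7},{p2,p4},{p2,p5},{p2,p7},{p1,p2,p4},{p1,p5,p7},{p2,p5,p7}} A145={{p1,p4},{p1,p5},{p2,p4},{p2,p5},{p4,p6},{p1,p2,p4},{p1,p5,p7},{p2,p5,p7}} A245={{p1,p4},{p1,p5},{p2,p4},{p2,p5},{p1,p2,p4},{p1,p5,p7},{p2,p5,p7}}
  A1245={{p1,p4},{p1,p5},{p2,p4},{p2,p5},{p1,p2,p4},{p1,p5,p7},{p2,p5,p7}}
C dims 5,6,4,1; δ0: rk 3, SNF 1^3; δ1: rk 3, SNF 1^3; δ2: rk 1, SNF 1^1
Ȟ^0 = (5 − 3) − 0 = 2, so Ȟ^0 ≅ Z^2
Ȟ^1 = (6 − 3) − 3 = 0, so Ȟ^1 ≅ 0
Ȟ^2 = (4 − 1) − 3 = 0, so Ȟ^2 ≅ 0
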